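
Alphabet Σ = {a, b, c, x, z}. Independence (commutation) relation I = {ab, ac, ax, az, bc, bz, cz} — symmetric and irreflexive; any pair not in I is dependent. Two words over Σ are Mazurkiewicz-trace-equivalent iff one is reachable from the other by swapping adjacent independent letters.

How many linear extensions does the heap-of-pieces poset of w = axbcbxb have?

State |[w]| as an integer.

0(a) covers ∅
1(x) covers ∅
2(b) covers 1:x
3(c) covers 1:x
4(b) covers 2:b
5(x) covers 3:c, 4:b
6(b) covers 5:x
floor of heap: 0:a, 1:x
completions by unplaced set U, small U first (add the entries for U minus each lowest piece of U):
  |U|=1: {0}:1  {6}:1
  |U|=2: {0,6}:2  {5,6}:1
  |U|=3: {0,5,6}:3  {3,5,6}:1  {4,5,6}:1
  |U|=4: {0,3,5,6}:4  {0,4,5,6}:4  {2,4,5,6}:1  {3,4,5,6}:2
  |U|=5: {0,2,4,5,6}:5  {0,3,4,5,6}:10  {2,3,4,5,6}:3
  start at 0(a): 3
  start at 1(x): 18
sum over floor = 21

21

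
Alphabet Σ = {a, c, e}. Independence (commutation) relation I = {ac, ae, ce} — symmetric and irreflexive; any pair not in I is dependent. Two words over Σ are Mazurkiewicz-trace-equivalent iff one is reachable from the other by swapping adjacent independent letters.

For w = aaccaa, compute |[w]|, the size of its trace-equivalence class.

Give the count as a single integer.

#0=a has no predecessor
#1=a depends on [0:a]
#2=c has no predecessor
#3=c depends on [2:c]
#4=a depends on [1:a]
#5=a depends on [4:a]
sources: [0:a, 2:c]
N(rest) = Σ N(rest − s) over sources s of rest; N(one piece) = 1:
  size 1 → [3]=1  [5]=1
  size 2 → [2,3]=1  [3,5]=2  [4,5]=1
  size 3 → [1,4,5]=1  [2,3,5]=3  [3,4,5]=3
  size 4 → [0,1,4,5]=1  [1,3,4,5]=4  [2,3,4,5]=6
  first=0(a) contributes 10
  first=2(c) contributes 5
|[w]| = 15

15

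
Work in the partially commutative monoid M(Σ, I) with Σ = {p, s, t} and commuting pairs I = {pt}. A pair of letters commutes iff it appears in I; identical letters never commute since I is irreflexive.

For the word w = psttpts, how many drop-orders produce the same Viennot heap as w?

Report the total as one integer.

4

0(p) covers ∅
1(s) covers 0:p
2(t) covers 1:s
3(t) covers 2:t
4(p) covers 1:s
5(t) covers 3:t
6(s) covers 4:p, 5:t
floor of heap: 0:p
completions by unplaced set U, small U first (add the entries for U minus each lowest piece of U):
  |U|=1: {6}:1
  |U|=2: {4,6}:1  {5,6}:1
  |U|=3: {3,5,6}:1  {4,5,6}:2
  |U|=4: {2,3,5,6}:1  {3,4,5,6}:3
  |U|=5: {2,3,4,5,6}:4
  start at 0(p): 4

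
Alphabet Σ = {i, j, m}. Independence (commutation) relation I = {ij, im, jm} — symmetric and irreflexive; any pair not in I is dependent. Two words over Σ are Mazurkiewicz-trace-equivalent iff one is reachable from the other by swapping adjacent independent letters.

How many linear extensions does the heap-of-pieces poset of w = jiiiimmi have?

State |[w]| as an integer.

168

piece 0:j — minimal
piece 1:i — minimal
piece 2:i rests on {1:i}
piece 3:i rests on {2:i}
piece 4:i rests on {3:i}
piece 5:m — minimal
piece 6:m rests on {5:m}
piece 7:i rests on {4:i}
minimal pieces: {0:j, 1:i, 5:m}
ways to finish when only these pieces remain (= sum over removing one remaining piece with nothing left below it):
  1 left: {0}→1  {6}→1  {7}→1
  2 left: {0,6}→2  {0,7}→2  {4,7}→1  {5,6}→1  {6,7}→2
  3 left: {0,4,7}→3  {0,5,6}→3  {0,6,7}→6  {3,4,7}→1  {4,6,7}→3  {5,6,7}→3
  4 left: {0,3,4,7}→4  {0,4,6,7}→12  {0,5,6,7}→12  {2,3,4,7}→1  {3,4,6,7}→4  {4,5,6,7}→6
  5 left: {0,2,3,4,7}→5  {0,3,4,6,7}→20  {0,4,5,6,7}→30  {1,2,3,4,7}→1  {2,3,4,6,7}→5  {3,4,5,6,7}→10
  6 left: {0,1,2,3,4,7}→6  {0,2,3,4,6,7}→30  {0,3,4,5,6,7}→60  {1,2,3,4,6,7}→6  {2,3,4,5,6,7}→15
  placing 0:j first → 21 extensions
  placing 1:i first → 105 extensions
  placing 5:m first → 42 extensions
total linear extensions = 168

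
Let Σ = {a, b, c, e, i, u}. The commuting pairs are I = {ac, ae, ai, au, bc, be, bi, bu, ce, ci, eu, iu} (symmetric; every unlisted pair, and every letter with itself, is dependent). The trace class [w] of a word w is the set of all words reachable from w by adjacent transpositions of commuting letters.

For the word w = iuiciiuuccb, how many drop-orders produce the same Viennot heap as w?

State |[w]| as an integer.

0(i) covers ∅
1(u) covers ∅
2(i) covers 0:i
3(c) covers 1:u
4(i) covers 2:i
5(i) covers 4:i
6(u) covers 3:c
7(u) covers 6:u
8(c) covers 7:u
9(c) covers 8:c
10(b) covers ∅
floor of heap: 0:i, 1:u, 10:b
completions by unplaced set U, small U first (add the entries for U minus each lowest piece of U):
  |U|=1: {5}:1  {9}:1  {10}:1
  |U|=2: {4,5}:1  {5,9}:2  {5,10}:2  {8,9}:1  {9,10}:2
  |U|=3: {2,4,5}:1  {4,5,9}:3  {4,5,10}:3  {5,8,9}:3  {5,9,10}:6  {7,8,9}:1  {8,9,10}:3
  |U|=4: {0,2,4,5}:1  {2,4,5,9}:4  {2,4,5,10}:4  {4,5,8,9}:6  {4,5,9,10}:12  {5,7,8,9}:4  {5,8,9,10}:12  {6,7,8,9}:1  {7,8,9,10}:4
  |U|=5: {0,2,4,5,9}:5  {0,2,4,5,10}:5  {2,4,5,8,9}:10  {2,4,5,9,10}:20  {3,6,7,8,9}:1  {4,5,7,8,9}:10  {4,5,8,9,10}:30  {5,6,7,8,9}:5  {5,7,8,9,10}:20  {6,7,8,9,10}:5
  |U|=6: {0,2,4,5,8,9}:15  {0,2,4,5,9,10}:30  {1,3,6,7,8,9}:1  {2,4,5,7,8,9}:20  {2,4,5,8,9,10}:60  {3,5,6,7,8,9}:6  {3,6,7,8,9,10}:6  {4,5,6,7,8,9}:15  {4,5,7,8,9,10}:60  {5,6,7,8,9,10}:30
  |U|=7: {0,2,4,5,7,8,9}:35  {0,2,4,5,8,9,10}:105  {1,3,5,6,7,8,9}:7  {1,3,6,7,8,9,10}:7  {2,4,5,6,7,8,9}:35  {2,4,5,7,8,9,10}:140  {3,4,5,6,7,8,9}:21  {3,5,6,7,8,9,10}:42  {4,5,6,7,8,9,10}:105
  |U|=8: {0,2,4,5,6,7,8,9}:70  {0,2,4,5,7,8,9,10}:280  {1,3,4,5,6,7,8,9}:28  {1,3,5,6,7,8,9,10}:56  {2,3,4,5,6,7,8,9}:56  {2,4,5,6,7,8,9,10}:280  {3,4,5,6,7,8,9,10}:168
  |U|=9: {0,2,3,4,5,6,7,8,9}:126  {0,2,4,5,6,7,8,9,10}:630  {1,2,3,4,5,6,7,8,9}:84  {1,3,4,5,6,7,8,9,10}:252  {2,3,4,5,6,7,8,9,10}:504
  start at 0(i): 840
  start at 1(u): 1260
  start at 10(b): 210
sum over floor = 2310

2310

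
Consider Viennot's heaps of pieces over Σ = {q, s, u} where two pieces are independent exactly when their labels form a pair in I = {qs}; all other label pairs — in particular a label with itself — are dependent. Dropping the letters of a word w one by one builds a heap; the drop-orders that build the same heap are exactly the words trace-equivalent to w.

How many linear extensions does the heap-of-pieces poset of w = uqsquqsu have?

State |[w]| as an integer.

piece 0:u — minimal
piece 1:q rests on {0:u}
piece 2:s rests on {0:u}
piece 3:q rests on {1:q}
piece 4:u rests on {2:s, 3:q}
piece 5:q rests on {4:u}
piece 6:s rests on {4:u}
piece 7:u rests on {5:q, 6:s}
minimal pieces: {0:u}
ways to finish when only these pieces remain (= sum over removing one remaining piece with nothing left below it):
  1 left: {7}→1
  2 left: {5,7}→1  {6,7}→1
  3 left: {5,6,7}→2
  4 left: {4,5,6,7}→2
  5 left: {2,4,5,6,7}→2  {3,4,5,6,7}→2
  6 left: {1,3,4,5,6,7}→2  {2,3,4,5,6,7}→4
  placing 0:u first → 6 extensions

6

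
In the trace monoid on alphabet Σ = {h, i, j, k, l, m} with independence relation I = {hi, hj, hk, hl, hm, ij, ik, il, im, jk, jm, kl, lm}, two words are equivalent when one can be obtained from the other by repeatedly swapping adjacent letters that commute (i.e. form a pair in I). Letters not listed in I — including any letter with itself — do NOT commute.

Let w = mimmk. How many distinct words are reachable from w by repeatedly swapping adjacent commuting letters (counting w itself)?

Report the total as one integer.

piece 0:m — minimal
piece 1:i — minimal
piece 2:m rests on {0:m}
piece 3:m rests on {2:m}
piece 4:k rests on {3:m}
minimal pieces: {0:m, 1:i}
ways to finish when only these pieces remain (= sum over removing one remaining piece with nothing left below it):
  1 left: {1}→1  {4}→1
  2 left: {1,4}→2  {3,4}→1
  3 left: {1,3,4}→3  {2,3,4}→1
  placing 0:m first → 4 extensions
  placing 1:i first → 1 extensions
total linear extensions = 5

5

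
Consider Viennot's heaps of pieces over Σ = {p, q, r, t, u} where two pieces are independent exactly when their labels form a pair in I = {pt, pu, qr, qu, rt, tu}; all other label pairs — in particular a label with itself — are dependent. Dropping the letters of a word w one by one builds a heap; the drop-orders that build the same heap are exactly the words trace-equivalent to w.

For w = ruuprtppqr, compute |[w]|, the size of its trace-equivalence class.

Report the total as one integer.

51

drop 0:r onto floor
drop 1:u onto {0:r}
drop 2:u onto {1:u}
drop 3:p onto {0:r}
drop 4:r onto {2:u, 3:p}
drop 5:t onto floor
drop 6:p onto {4:r}
drop 7:p onto {6:p}
drop 8:q onto {5:t, 7:p}
drop 9:r onto {7:p}
ground layer = {0:r, 5:t}
drop-orders for the pieces not yet dropped (sum over which currently-grounded one goes next):
  1 to go: {8} 1  {9} 1
  2 to go: {5,8} 1  {8,9} 2
  3 to go: {5,8,9} 3  {7,8,9} 2
  4 to go: {5,7,8,9} 5  {6,7,8,9} 2
  5 to go: {4,6,7,8,9} 2  {5,6,7,8,9} 7
  6 to go: {2,4,6,7,8,9} 2  {3,4,6,7,8,9} 2  {4,5,6,7,8,9} 9
  7 to go: {1,2,4,6,7,8,9} 2  {2,3,4,6,7,8,9} 4  {2,4,5,6,7,8,9} 11  {3,4,5,6,7,8,9} 11
  8 to go: {1,2,3,4,6,7,8,9} 6  {1,2,4,5,6,7,8,9} 13  {2,3,4,5,6,7,8,9} 26
  if 0:r drops first: 45 orders
  if 5:t drops first: 6 orders
heap linearizations: 51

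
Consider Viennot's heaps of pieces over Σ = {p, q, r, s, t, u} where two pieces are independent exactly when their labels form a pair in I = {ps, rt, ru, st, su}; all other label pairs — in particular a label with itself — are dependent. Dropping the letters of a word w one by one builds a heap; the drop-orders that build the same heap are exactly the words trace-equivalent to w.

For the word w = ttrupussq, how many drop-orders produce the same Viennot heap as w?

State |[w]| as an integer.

#0=t has no predecessor
#1=t depends on [0:t]
#2=r has no predecessor
#3=u depends on [1:t]
#4=p depends on [2:r, 3:u]
#5=u depends on [4:p]
#6=s depends on [2:r]
#7=s depends on [6:s]
#8=q depends on [5:u, 7:s]
sources: [0:t, 2:r]
N(rest) = Σ N(rest − s) over sources s of rest; N(one piece) = 1:
  size 1 → [8]=1
  size 2 → [5,8]=1  [7,8]=1
  size 3 → [4,5,8]=1  [5,7,8]=2  [6,7,8]=1
  size 4 → [3,4,5,8]=1  [4,5,7,8]=3  [5,6,7,8]=3
  size 5 → [1,3,4,5,8]=1  [3,4,5,7,8]=4  [4,5,6,7,8]=6
  size 6 → [0,1,3,4,5,8]=1  [1,3,4,5,7,8]=5  [2,4,5,6,7,8]=6  [3,4,5,6,7,8]=10
  size 7 → [0,1,3,4,5,7,8]=6  [1,3,4,5,6,7,8]=15  [2,3,4,5,6,7,8]=16
  first=0(t) contributes 31
  first=2(r) contributes 21
|[w]| = 52

52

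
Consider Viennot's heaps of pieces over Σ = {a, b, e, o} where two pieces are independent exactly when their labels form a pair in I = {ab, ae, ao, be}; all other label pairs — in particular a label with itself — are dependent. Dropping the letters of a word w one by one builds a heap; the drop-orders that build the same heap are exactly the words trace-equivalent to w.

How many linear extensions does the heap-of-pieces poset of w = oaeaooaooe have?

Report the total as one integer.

120

drop 0:o onto floor
drop 1:a onto floor
drop 2:e onto {0:o}
drop 3:a onto {1:a}
drop 4:o onto {2:e}
drop 5:o onto {4:o}
drop 6:a onto {3:a}
drop 7:o onto {5:o}
drop 8:o onto {7:o}
drop 9:e onto {8:o}
ground layer = {0:o, 1:a}
drop-orders for the pieces not yet dropped (sum over which currently-grounded one goes next):
  1 to go: {6} 1  {9} 1
  2 to go: {3,6} 1  {6,9} 2  {8,9} 1
  3 to go: {1,3,6} 1  {3,6,9} 3  {6,8,9} 3  {7,8,9} 1
  4 to go: {1,3,6,9} 4  {3,6,8,9} 6  {5,7,8,9} 1  {6,7,8,9} 4
  5 to go: {1,3,6,8,9} 10  {3,6,7,8,9} 10  {4,5,7,8,9} 1  {5,6,7,8,9} 5
  6 to go: {1,3,6,7,8,9} 20  {2,4,5,7,8,9} 1  {3,5,6,7,8,9} 15  {4,5,6,7,8,9} 6
  7 to go: {0,2,4,5,7,8,9} 1  {1,3,5,6,7,8,9} 35  {2,4,5,6,7,8,9} 7  {3,4,5,6,7,8,9} 21
  8 to go: {0,2,4,5,6,7,8,9} 8  {1,3,4,5,6,7,8,9} 56  {2,3,4,5,6,7,8,9} 28
  if 0:o drops first: 84 orders
  if 1:a drops first: 36 orders
heap linearizations: 120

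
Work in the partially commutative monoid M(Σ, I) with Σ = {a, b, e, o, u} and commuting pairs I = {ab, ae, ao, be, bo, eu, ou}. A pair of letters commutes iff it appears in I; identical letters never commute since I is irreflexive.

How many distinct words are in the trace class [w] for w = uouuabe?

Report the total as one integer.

42

drop 0:u onto floor
drop 1:o onto floor
drop 2:u onto {0:u}
drop 3:u onto {2:u}
drop 4:a onto {3:u}
drop 5:b onto {3:u}
drop 6:e onto {1:o}
ground layer = {0:u, 1:o}
drop-orders for the pieces not yet dropped (sum over which currently-grounded one goes next):
  1 to go: {4} 1  {5} 1  {6} 1
  2 to go: {1,6} 1  {4,5} 2  {4,6} 2  {5,6} 2
  3 to go: {1,4,6} 3  {1,5,6} 3  {3,4,5} 2  {4,5,6} 6
  4 to go: {1,4,5,6} 12  {2,3,4,5} 2  {3,4,5,6} 8
  5 to go: {0,2,3,4,5} 2  {1,3,4,5,6} 20  {2,3,4,5,6} 10
  if 0:u drops first: 30 orders
  if 1:o drops first: 12 orders
heap linearizations: 42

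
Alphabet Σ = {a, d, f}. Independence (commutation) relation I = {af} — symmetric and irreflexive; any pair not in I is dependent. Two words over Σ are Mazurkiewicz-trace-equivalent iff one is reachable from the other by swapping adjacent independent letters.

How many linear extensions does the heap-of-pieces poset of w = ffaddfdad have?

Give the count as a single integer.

#0=f has no predecessor
#1=f depends on [0:f]
#2=a has no predecessor
#3=d depends on [1:f, 2:a]
#4=d depends on [3:d]
#5=f depends on [4:d]
#6=d depends on [5:f]
#7=a depends on [6:d]
#8=d depends on [7:a]
sources: [0:f, 2:a]
N(rest) = Σ N(rest − s) over sources s of rest; N(one piece) = 1:
  size 1 → [8]=1
  size 2 → [7,8]=1
  size 3 → [6,7,8]=1
  size 4 → [5,6,7,8]=1
  size 5 → [4,5,6,7,8]=1
  size 6 → [3,4,5,6,7,8]=1
  size 7 → [1,3,4,5,6,7,8]=1  [2,3,4,5,6,7,8]=1
  first=0(f) contributes 2
  first=2(a) contributes 1
|[w]| = 3

3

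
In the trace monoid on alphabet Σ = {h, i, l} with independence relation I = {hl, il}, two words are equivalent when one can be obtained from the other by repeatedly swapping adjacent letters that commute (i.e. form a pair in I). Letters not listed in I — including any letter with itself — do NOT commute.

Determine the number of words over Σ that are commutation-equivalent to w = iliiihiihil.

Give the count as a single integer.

piece 0:i — minimal
piece 1:l — minimal
piece 2:i rests on {0:i}
piece 3:i rests on {2:i}
piece 4:i rests on {3:i}
piece 5:h rests on {4:i}
piece 6:i rests on {5:h}
piece 7:i rests on {6:i}
piece 8:h rests on {7:i}
piece 9:i rests on {8:h}
piece 10:l rests on {1:l}
minimal pieces: {0:i, 1:l}
ways to finish when only these pieces remain (= sum over removing one remaining piece with nothing left below it):
  1 left: {9}→1  {10}→1
  2 left: {1,10}→1  {8,9}→1  {9,10}→2
  3 left: {1,9,10}→3  {7,8,9}→1  {8,9,10}→3
  4 left: {1,8,9,10}→6  {6,7,8,9}→1  {7,8,9,10}→4
  5 left: {1,7,8,9,10}→10  {5,6,7,8,9}→1  {6,7,8,9,10}→5
  6 left: {1,6,7,8,9,10}→15  {4,5,6,7,8,9}→1  {5,6,7,8,9,10}→6
  7 left: {1,5,6,7,8,9,10}→21  {3,4,5,6,7,8,9}→1  {4,5,6,7,8,9,10}→7
  8 left: {1,4,5,6,7,8,9,10}→28  {2,3,4,5,6,7,8,9}→1  {3,4,5,6,7,8,9,10}→8
  9 left: {0,2,3,4,5,6,7,8,9}→1  {1,3,4,5,6,7,8,9,10}→36  {2,3,4,5,6,7,8,9,10}→9
  placing 0:i first → 45 extensions
  placing 1:l first → 10 extensions
total linear extensions = 55

55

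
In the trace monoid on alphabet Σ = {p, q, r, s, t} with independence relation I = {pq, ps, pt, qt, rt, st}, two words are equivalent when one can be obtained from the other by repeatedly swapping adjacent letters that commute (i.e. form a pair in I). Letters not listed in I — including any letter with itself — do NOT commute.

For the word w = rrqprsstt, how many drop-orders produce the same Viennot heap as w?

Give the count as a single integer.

72

#0=r has no predecessor
#1=r depends on [0:r]
#2=q depends on [1:r]
#3=p depends on [1:r]
#4=r depends on [2:q, 3:p]
#5=s depends on [4:r]
#6=s depends on [5:s]
#7=t has no predecessor
#8=t depends on [7:t]
sources: [0:r, 7:t]
N(rest) = Σ N(rest − s) over sources s of rest; N(one piece) = 1:
  size 1 → [6]=1  [8]=1
  size 2 → [5,6]=1  [6,8]=2  [7,8]=1
  size 3 → [4,5,6]=1  [5,6,8]=3  [6,7,8]=3
  size 4 → [2,4,5,6]=1  [3,4,5,6]=1  [4,5,6,8]=4  [5,6,7,8]=6
  size 5 → [2,3,4,5,6]=2  [2,4,5,6,8]=5  [3,4,5,6,8]=5  [4,5,6,7,8]=10
  size 6 → [1,2,3,4,5,6]=2  [2,3,4,5,6,8]=12  [2,4,5,6,7,8]=15  [3,4,5,6,7,8]=15
  size 7 → [0,1,2,3,4,5,6]=2  [1,2,3,4,5,6,8]=14  [2,3,4,5,6,7,8]=42
  first=0(r) contributes 56
  first=7(t) contributes 16
|[w]| = 72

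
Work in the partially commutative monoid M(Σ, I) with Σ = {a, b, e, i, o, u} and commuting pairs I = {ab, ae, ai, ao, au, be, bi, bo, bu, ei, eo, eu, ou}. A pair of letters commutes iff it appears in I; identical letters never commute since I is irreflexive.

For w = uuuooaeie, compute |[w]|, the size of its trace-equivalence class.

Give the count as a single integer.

2520

0(u) covers ∅
1(u) covers 0:u
2(u) covers 1:u
3(o) covers ∅
4(o) covers 3:o
5(a) covers ∅
6(e) covers ∅
7(i) covers 2:u, 4:o
8(e) covers 6:e
floor of heap: 0:u, 3:o, 5:a, 6:e
completions by unplaced set U, small U first (add the entries for U minus each lowest piece of U):
  |U|=1: {5}:1  {7}:1  {8}:1
  |U|=2: {2,7}:1  {4,7}:1  {5,7}:2  {5,8}:2  {6,8}:1  {7,8}:2
  |U|=3: {1,2,7}:1  {2,4,7}:2  {2,5,7}:3  {2,7,8}:3  {3,4,7}:1  {4,5,7}:3  {4,7,8}:3  {5,6,8}:3  {5,7,8}:6  {6,7,8}:3
  |U|=4: {0,1,2,7}:1  {1,2,4,7}:3  {1,2,5,7}:4  {1,2,7,8}:4  {2,3,4,7}:3  {2,4,5,7}:8  {2,4,7,8}:8  {2,5,7,8}:12  {2,6,7,8}:6  {3,4,5,7}:4  {3,4,7,8}:4  {4,5,7,8}:12  {4,6,7,8}:6  {5,6,7,8}:12
  |U|=5: {0,1,2,4,7}:4  {0,1,2,5,7}:5  {0,1,2,7,8}:5  {1,2,3,4,7}:6  {1,2,4,5,7}:15  {1,2,4,7,8}:15  {1,2,5,7,8}:20  {1,2,6,7,8}:10  {2,3,4,5,7}:15  {2,3,4,7,8}:15  {2,4,5,7,8}:40  {2,4,6,7,8}:20  {2,5,6,7,8}:30  {3,4,5,7,8}:20  {3,4,6,7,8}:10  {4,5,6,7,8}:30
  |U|=6: {0,1,2,3,4,7}:10  {0,1,2,4,5,7}:24  {0,1,2,4,7,8}:24  {0,1,2,5,7,8}:30  {0,1,2,6,7,8}:15  {1,2,3,4,5,7}:36  {1,2,3,4,7,8}:36  {1,2,4,5,7,8}:90  {1,2,4,6,7,8}:45  {1,2,5,6,7,8}:60  {2,3,4,5,7,8}:90  {2,3,4,6,7,8}:45  {2,4,5,6,7,8}:120  {3,4,5,6,7,8}:60
  |U|=7: {0,1,2,3,4,5,7}:70  {0,1,2,3,4,7,8}:70  {0,1,2,4,5,7,8}:168  {0,1,2,4,6,7,8}:84  {0,1,2,5,6,7,8}:105  {1,2,3,4,5,7,8}:252  {1,2,3,4,6,7,8}:126  {1,2,4,5,6,7,8}:315  {2,3,4,5,6,7,8}:315
  start at 0(u): 1008
  start at 3(o): 672
  start at 5(a): 280
  start at 6(e): 560
sum over floor = 2520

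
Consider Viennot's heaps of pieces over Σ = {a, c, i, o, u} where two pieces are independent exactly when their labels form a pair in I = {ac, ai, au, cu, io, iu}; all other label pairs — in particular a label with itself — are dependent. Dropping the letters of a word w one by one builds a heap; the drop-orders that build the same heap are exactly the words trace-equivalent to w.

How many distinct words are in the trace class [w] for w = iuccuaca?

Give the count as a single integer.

drop 0:i onto floor
drop 1:u onto floor
drop 2:c onto {0:i}
drop 3:c onto {2:c}
drop 4:u onto {1:u}
drop 5:a onto floor
drop 6:c onto {3:c}
drop 7:a onto {5:a}
ground layer = {0:i, 1:u, 5:a}
drop-orders for the pieces not yet dropped (sum over which currently-grounded one goes next):
  1 to go: {4} 1  {6} 1  {7} 1
  2 to go: {1,4} 1  {3,6} 1  {4,6} 2  {4,7} 2  {5,7} 1  {6,7} 2
  3 to go: {1,4,6} 3  {1,4,7} 3  {2,3,6} 1  {3,4,6} 3  {3,6,7} 3  {4,5,7} 3  {4,6,7} 6  {5,6,7} 3
  4 to go: {0,2,3,6} 1  {1,3,4,6} 6  {1,4,5,7} 6  {1,4,6,7} 12  {2,3,4,6} 4  {2,3,6,7} 4  {3,4,6,7} 12  {3,5,6,7} 6  {4,5,6,7} 12
  5 to go: {0,2,3,4,6} 5  {0,2,3,6,7} 5  {1,2,3,4,6} 10  {1,3,4,6,7} 30  {1,4,5,6,7} 30  {2,3,4,6,7} 20  {2,3,5,6,7} 10  {3,4,5,6,7} 30
  6 to go: {0,1,2,3,4,6} 15  {0,2,3,4,6,7} 30  {0,2,3,5,6,7} 15  {1,2,3,4,6,7} 60  {1,3,4,5,6,7} 90  {2,3,4,5,6,7} 60
  if 0:i drops first: 210 orders
  if 1:u drops first: 105 orders
  if 5:a drops first: 105 orders
heap linearizations: 420

420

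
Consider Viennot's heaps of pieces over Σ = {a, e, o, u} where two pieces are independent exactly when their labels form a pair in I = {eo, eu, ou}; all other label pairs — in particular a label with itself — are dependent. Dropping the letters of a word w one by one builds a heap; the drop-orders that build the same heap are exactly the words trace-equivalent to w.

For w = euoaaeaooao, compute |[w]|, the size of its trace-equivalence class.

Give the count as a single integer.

#0=e has no predecessor
#1=u has no predecessor
#2=o has no predecessor
#3=a depends on [0:e, 1:u, 2:o]
#4=a depends on [3:a]
#5=e depends on [4:a]
#6=a depends on [5:e]
#7=o depends on [6:a]
#8=o depends on [7:o]
#9=a depends on [8:o]
#10=o depends on [9:a]
sources: [0:e, 1:u, 2:o]
N(rest) = Σ N(rest − s) over sources s of rest; N(one piece) = 1:
  size 1 → [10]=1
  size 2 → [9,10]=1
  size 3 → [8,9,10]=1
  size 4 → [7,8,9,10]=1
  size 5 → [6,7,8,9,10]=1
  size 6 → [5,6,7,8,9,10]=1
  size 7 → [4,5,6,7,8,9,10]=1
  size 8 → [3,4,5,6,7,8,9,10]=1
  size 9 → [0,3,4,5,6,7,8,9,10]=1  [1,3,4,5,6,7,8,9,10]=1  [2,3,4,5,6,7,8,9,10]=1
  first=0(e) contributes 2
  first=1(u) contributes 2
  first=2(o) contributes 2
|[w]| = 6

6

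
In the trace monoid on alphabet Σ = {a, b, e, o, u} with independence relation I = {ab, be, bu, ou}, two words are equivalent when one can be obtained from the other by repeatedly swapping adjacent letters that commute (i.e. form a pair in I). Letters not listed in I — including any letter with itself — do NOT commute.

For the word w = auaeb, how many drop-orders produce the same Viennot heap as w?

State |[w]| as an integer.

#0=a has no predecessor
#1=u depends on [0:a]
#2=a depends on [1:u]
#3=e depends on [2:a]
#4=b has no predecessor
sources: [0:a, 4:b]
N(rest) = Σ N(rest − s) over sources s of rest; N(one piece) = 1:
  size 1 → [3]=1  [4]=1
  size 2 → [2,3]=1  [3,4]=2
  size 3 → [1,2,3]=1  [2,3,4]=3
  first=0(a) contributes 4
  first=4(b) contributes 1
|[w]| = 5

5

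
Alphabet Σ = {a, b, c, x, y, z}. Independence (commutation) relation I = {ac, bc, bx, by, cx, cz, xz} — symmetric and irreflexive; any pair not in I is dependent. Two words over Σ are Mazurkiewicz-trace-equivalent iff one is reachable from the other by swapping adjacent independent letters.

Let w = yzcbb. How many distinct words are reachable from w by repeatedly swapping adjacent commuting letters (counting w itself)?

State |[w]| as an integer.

4

drop 0:y onto floor
drop 1:z onto {0:y}
drop 2:c onto {0:y}
drop 3:b onto {1:z}
drop 4:b onto {3:b}
ground layer = {0:y}
drop-orders for the pieces not yet dropped (sum over which currently-grounded one goes next):
  1 to go: {2} 1  {4} 1
  2 to go: {2,4} 2  {3,4} 1
  3 to go: {1,3,4} 1  {2,3,4} 3
  if 0:y drops first: 4 orders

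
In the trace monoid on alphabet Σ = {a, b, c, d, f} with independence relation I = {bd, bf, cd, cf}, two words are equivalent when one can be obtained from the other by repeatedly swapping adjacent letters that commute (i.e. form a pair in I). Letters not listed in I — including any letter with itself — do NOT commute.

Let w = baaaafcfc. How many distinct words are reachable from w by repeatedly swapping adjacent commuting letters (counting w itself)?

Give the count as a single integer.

piece 0:b — minimal
piece 1:a rests on {0:b}
piece 2:a rests on {1:a}
piece 3:a rests on {2:a}
piece 4:a rests on {3:a}
piece 5:f rests on {4:a}
piece 6:c rests on {4:a}
piece 7:f rests on {5:f}
piece 8:c rests on {6:c}
minimal pieces: {0:b}
ways to finish when only these pieces remain (= sum over removing one remaining piece with nothing left below it):
  1 left: {7}→1  {8}→1
  2 left: {5,7}→1  {6,8}→1  {7,8}→2
  3 left: {5,7,8}→3  {6,7,8}→3
  4 left: {5,6,7,8}→6
  5 left: {4,5,6,7,8}→6
  6 left: {3,4,5,6,7,8}→6
  7 left: {2,3,4,5,6,7,8}→6
  placing 0:b first → 6 extensions

6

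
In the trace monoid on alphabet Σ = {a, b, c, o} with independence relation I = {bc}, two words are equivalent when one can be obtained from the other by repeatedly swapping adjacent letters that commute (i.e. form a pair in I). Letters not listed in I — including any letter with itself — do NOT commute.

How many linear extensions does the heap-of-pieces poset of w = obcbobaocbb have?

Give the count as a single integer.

piece 0:o — minimal
piece 1:b rests on {0:o}
piece 2:c rests on {0:o}
piece 3:b rests on {1:b}
piece 4:o rests on {2:c, 3:b}
piece 5:b rests on {4:o}
piece 6:a rests on {5:b}
piece 7:o rests on {6:a}
piece 8:c rests on {7:o}
piece 9:b rests on {7:o}
piece 10:b rests on {9:b}
minimal pieces: {0:o}
ways to finish when only these pieces remain (= sum over removing one remaining piece with nothing left below it):
  1 left: {8}→1  {10}→1
  2 left: {8,10}→2  {9,10}→1
  3 left: {8,9,10}→3
  4 left: {7,8,9,10}→3
  5 left: {6,7,8,9,10}→3
  6 left: {5,6,7,8,9,10}→3
  7 left: {4,5,6,7,8,9,10}→3
  8 left: {2,4,5,6,7,8,9,10}→3  {3,4,5,6,7,8,9,10}→3
  9 left: {1,3,4,5,6,7,8,9,10}→3  {2,3,4,5,6,7,8,9,10}→6
  placing 0:o first → 9 extensions

9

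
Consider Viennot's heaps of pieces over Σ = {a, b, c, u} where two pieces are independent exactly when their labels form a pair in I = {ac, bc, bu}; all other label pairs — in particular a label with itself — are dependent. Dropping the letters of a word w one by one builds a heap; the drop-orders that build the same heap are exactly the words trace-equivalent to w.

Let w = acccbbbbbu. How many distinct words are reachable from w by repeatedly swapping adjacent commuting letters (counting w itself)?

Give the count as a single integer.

drop 0:a onto floor
drop 1:c onto floor
drop 2:c onto {1:c}
drop 3:c onto {2:c}
drop 4:b onto {0:a}
drop 5:b onto {4:b}
drop 6:b onto {5:b}
drop 7:b onto {6:b}
drop 8:b onto {7:b}
drop 9:u onto {0:a, 3:c}
ground layer = {0:a, 1:c}
drop-orders for the pieces not yet dropped (sum over which currently-grounded one goes next):
  1 to go: {8} 1  {9} 1
  2 to go: {3,9} 1  {7,8} 1  {8,9} 2
  3 to go: {2,3,9} 1  {3,8,9} 3  {6,7,8} 1  {7,8,9} 3
  4 to go: {1,2,3,9} 1  {2,3,8,9} 4  {3,7,8,9} 6  {5,6,7,8} 1  {6,7,8,9} 4
  5 to go: {1,2,3,8,9} 5  {2,3,7,8,9} 10  {3,6,7,8,9} 10  {4,5,6,7,8} 1  {5,6,7,8,9} 5
  6 to go: {1,2,3,7,8,9} 15  {2,3,6,7,8,9} 20  {3,5,6,7,8,9} 15  {4,5,6,7,8,9} 6
  7 to go: {0,4,5,6,7,8,9} 6  {1,2,3,6,7,8,9} 35  {2,3,5,6,7,8,9} 35  {3,4,5,6,7,8,9} 21
  8 to go: {0,3,4,5,6,7,8,9} 27  {1,2,3,5,6,7,8,9} 70  {2,3,4,5,6,7,8,9} 56
  if 0:a drops first: 126 orders
  if 1:c drops first: 83 orders
heap linearizations: 209

209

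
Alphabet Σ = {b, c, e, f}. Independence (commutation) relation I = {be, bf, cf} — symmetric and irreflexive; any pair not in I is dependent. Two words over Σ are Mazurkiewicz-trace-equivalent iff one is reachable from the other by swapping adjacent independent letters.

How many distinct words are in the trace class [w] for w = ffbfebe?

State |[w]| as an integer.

21

#0=f has no predecessor
#1=f depends on [0:f]
#2=b has no predecessor
#3=f depends on [1:f]
#4=e depends on [3:f]
#5=b depends on [2:b]
#6=e depends on [4:e]
sources: [0:f, 2:b]
N(rest) = Σ N(rest − s) over sources s of rest; N(one piece) = 1:
  size 1 → [5]=1  [6]=1
  size 2 → [2,5]=1  [4,6]=1  [5,6]=2
  size 3 → [2,5,6]=3  [3,4,6]=1  [4,5,6]=3
  size 4 → [1,3,4,6]=1  [2,4,5,6]=6  [3,4,5,6]=4
  size 5 → [0,1,3,4,6]=1  [1,3,4,5,6]=5  [2,3,4,5,6]=10
  first=0(f) contributes 15
  first=2(b) contributes 6
|[w]| = 21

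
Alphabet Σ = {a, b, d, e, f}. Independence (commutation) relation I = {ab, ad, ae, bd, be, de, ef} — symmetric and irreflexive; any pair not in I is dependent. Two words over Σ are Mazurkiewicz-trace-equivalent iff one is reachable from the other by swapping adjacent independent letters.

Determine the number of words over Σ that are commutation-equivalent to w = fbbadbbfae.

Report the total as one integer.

drop 0:f onto floor
drop 1:b onto {0:f}
drop 2:b onto {1:b}
drop 3:a onto {0:f}
drop 4:d onto {0:f}
drop 5:b onto {2:b}
drop 6:b onto {5:b}
drop 7:f onto {3:a, 4:d, 6:b}
drop 8:a onto {7:f}
drop 9:e onto floor
ground layer = {0:f, 9:e}
drop-orders for the pieces not yet dropped (sum over which currently-grounded one goes next):
  1 to go: {8} 1  {9} 1
  2 to go: {7,8} 1  {8,9} 2
  3 to go: {3,7,8} 1  {4,7,8} 1  {6,7,8} 1  {7,8,9} 3
  4 to go: {3,4,7,8} 2  {3,6,7,8} 2  {3,7,8,9} 4  {4,6,7,8} 2  {4,7,8,9} 4  {5,6,7,8} 1  {6,7,8,9} 4
  5 to go: {2,5,6,7,8} 1  {3,4,6,7,8} 6  {3,4,7,8,9} 10  {3,5,6,7,8} 3  {3,6,7,8,9} 10  {4,5,6,7,8} 3  {4,6,7,8,9} 10  {5,6,7,8,9} 5
  6 to go: {1,2,5,6,7,8} 1  {2,3,5,6,7,8} 4  {2,4,5,6,7,8} 4  {2,5,6,7,8,9} 6  {3,4,5,6,7,8} 12  {3,4,6,7,8,9} 36  {3,5,6,7,8,9} 18  {4,5,6,7,8,9} 18
  7 to go: {1,2,3,5,6,7,8} 5  {1,2,4,5,6,7,8} 5  {1,2,5,6,7,8,9} 7  {2,3,4,5,6,7,8} 20  {2,3,5,6,7,8,9} 28  {2,4,5,6,7,8,9} 28  {3,4,5,6,7,8,9} 84
  8 to go: {1,2,3,4,5,6,7,8} 30  {1,2,3,5,6,7,8,9} 40  {1,2,4,5,6,7,8,9} 40  {2,3,4,5,6,7,8,9} 160
  if 0:f drops first: 270 orders
  if 9:e drops first: 30 orders
heap linearizations: 300

300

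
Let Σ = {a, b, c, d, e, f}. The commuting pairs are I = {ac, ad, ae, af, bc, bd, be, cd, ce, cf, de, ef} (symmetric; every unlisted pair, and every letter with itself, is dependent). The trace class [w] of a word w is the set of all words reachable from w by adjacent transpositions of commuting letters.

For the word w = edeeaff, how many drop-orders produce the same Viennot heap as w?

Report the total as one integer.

0(e) covers ∅
1(d) covers ∅
2(e) covers 0:e
3(e) covers 2:e
4(a) covers ∅
5(f) covers 1:d
6(f) covers 5:f
floor of heap: 0:e, 1:d, 4:a
completions by unplaced set U, small U first (add the entries for U minus each lowest piece of U):
  |U|=1: {3}:1  {4}:1  {6}:1
  |U|=2: {2,3}:1  {3,4}:2  {3,6}:2  {4,6}:2  {5,6}:1
  |U|=3: {0,2,3}:1  {1,5,6}:1  {2,3,4}:3  {2,3,6}:3  {3,4,6}:6  {3,5,6}:3  {4,5,6}:3
  |U|=4: {0,2,3,4}:4  {0,2,3,6}:4  {1,3,5,6}:4  {1,4,5,6}:4  {2,3,4,6}:12  {2,3,5,6}:6  {3,4,5,6}:12
  |U|=5: {0,2,3,4,6}:20  {0,2,3,5,6}:10  {1,2,3,5,6}:10  {1,3,4,5,6}:20  {2,3,4,5,6}:30
  start at 0(e): 60
  start at 1(d): 60
  start at 4(a): 20
sum over floor = 140

140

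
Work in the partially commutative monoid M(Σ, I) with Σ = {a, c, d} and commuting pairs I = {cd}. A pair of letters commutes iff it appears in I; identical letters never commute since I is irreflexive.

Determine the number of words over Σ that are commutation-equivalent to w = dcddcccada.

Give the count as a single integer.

35

#0=d has no predecessor
#1=c has no predecessor
#2=d depends on [0:d]
#3=d depends on [2:d]
#4=c depends on [1:c]
#5=c depends on [4:c]
#6=c depends on [5:c]
#7=a depends on [3:d, 6:c]
#8=d depends on [7:a]
#9=a depends on [8:d]
sources: [0:d, 1:c]
N(rest) = Σ N(rest − s) over sources s of rest; N(one piece) = 1:
  size 1 → [9]=1
  size 2 → [8,9]=1
  size 3 → [7,8,9]=1
  size 4 → [3,7,8,9]=1  [6,7,8,9]=1
  size 5 → [2,3,7,8,9]=1  [3,6,7,8,9]=2  [5,6,7,8,9]=1
  size 6 → [0,2,3,7,8,9]=1  [2,3,6,7,8,9]=3  [3,5,6,7,8,9]=3  [4,5,6,7,8,9]=1
  size 7 → [0,2,3,6,7,8,9]=4  [1,4,5,6,7,8,9]=1  [2,3,5,6,7,8,9]=6  [3,4,5,6,7,8,9]=4
  size 8 → [0,2,3,5,6,7,8,9]=10  [1,3,4,5,6,7,8,9]=5  [2,3,4,5,6,7,8,9]=10
  first=0(d) contributes 15
  first=1(c) contributes 20
|[w]| = 35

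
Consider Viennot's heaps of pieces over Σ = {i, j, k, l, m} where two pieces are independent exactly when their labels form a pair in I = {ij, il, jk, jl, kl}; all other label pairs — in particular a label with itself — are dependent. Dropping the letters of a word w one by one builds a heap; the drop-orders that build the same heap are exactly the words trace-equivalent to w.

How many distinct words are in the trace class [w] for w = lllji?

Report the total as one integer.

0(l) covers ∅
1(l) covers 0:l
2(l) covers 1:l
3(j) covers ∅
4(i) covers ∅
floor of heap: 0:l, 3:j, 4:i
completions by unplaced set U, small U first (add the entries for U minus each lowest piece of U):
  |U|=1: {2}:1  {3}:1  {4}:1
  |U|=2: {1,2}:1  {2,3}:2  {2,4}:2  {3,4}:2
  |U|=3: {0,1,2}:1  {1,2,3}:3  {1,2,4}:3  {2,3,4}:6
  start at 0(l): 12
  start at 3(j): 4
  start at 4(i): 4
sum over floor = 20

20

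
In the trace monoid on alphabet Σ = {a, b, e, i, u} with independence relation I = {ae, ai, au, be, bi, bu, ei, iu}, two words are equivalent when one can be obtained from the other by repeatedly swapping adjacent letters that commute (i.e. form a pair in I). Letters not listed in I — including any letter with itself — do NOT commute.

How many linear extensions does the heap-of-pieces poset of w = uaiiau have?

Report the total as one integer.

0(u) covers ∅
1(a) covers ∅
2(i) covers ∅
3(i) covers 2:i
4(a) covers 1:a
5(u) covers 0:u
floor of heap: 0:u, 1:a, 2:i
completions by unplaced set U, small U first (add the entries for U minus each lowest piece of U):
  |U|=1: {3}:1  {4}:1  {5}:1
  |U|=2: {0,5}:1  {1,4}:1  {2,3}:1  {3,4}:2  {3,5}:2  {4,5}:2
  |U|=3: {0,3,5}:3  {0,4,5}:3  {1,3,4}:3  {1,4,5}:3  {2,3,4}:3  {2,3,5}:3  {3,4,5}:6
  |U|=4: {0,1,4,5}:6  {0,2,3,5}:6  {0,3,4,5}:12  {1,2,3,4}:6  {1,3,4,5}:12  {2,3,4,5}:12
  start at 0(u): 30
  start at 1(a): 30
  start at 2(i): 30
sum over floor = 90

90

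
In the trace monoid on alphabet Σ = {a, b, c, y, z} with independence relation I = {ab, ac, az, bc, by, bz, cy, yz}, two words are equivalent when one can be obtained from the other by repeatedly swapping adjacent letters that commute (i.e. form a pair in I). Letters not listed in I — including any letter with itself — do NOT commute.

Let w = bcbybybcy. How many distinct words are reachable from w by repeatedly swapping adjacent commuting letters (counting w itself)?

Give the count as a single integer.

0(b) covers ∅
1(c) covers ∅
2(b) covers 0:b
3(y) covers ∅
4(b) covers 2:b
5(y) covers 3:y
6(b) covers 4:b
7(c) covers 1:c
8(y) covers 5:y
floor of heap: 0:b, 1:c, 3:y
completions by unplaced set U, small U first (add the entries for U minus each lowest piece of U):
  |U|=1: {6}:1  {7}:1  {8}:1
  |U|=2: {1,7}:1  {4,6}:1  {5,8}:1  {6,7}:2  {6,8}:2  {7,8}:2
  |U|=3: {1,6,7}:3  {1,7,8}:3  {2,4,6}:1  {3,5,8}:1  {4,6,7}:3  {4,6,8}:3  {5,6,8}:3  {5,7,8}:3  {6,7,8}:6
  |U|=4: {0,2,4,6}:1  {1,4,6,7}:6  {1,5,7,8}:6  {1,6,7,8}:12  {2,4,6,7}:4  {2,4,6,8}:4  {3,5,6,8}:4  {3,5,7,8}:4  {4,5,6,8}:6  {4,6,7,8}:12  {5,6,7,8}:12
  |U|=5: {0,2,4,6,7}:5  {0,2,4,6,8}:5  {1,2,4,6,7}:10  {1,3,5,7,8}:10  {1,4,6,7,8}:30  {1,5,6,7,8}:30  {2,4,5,6,8}:10  {2,4,6,7,8}:20  {3,4,5,6,8}:10  {3,5,6,7,8}:20  {4,5,6,7,8}:30
  |U|=6: {0,1,2,4,6,7}:15  {0,2,4,5,6,8}:15  {0,2,4,6,7,8}:30  {1,2,4,6,7,8}:60  {1,3,5,6,7,8}:60  {1,4,5,6,7,8}:90  {2,3,4,5,6,8}:20  {2,4,5,6,7,8}:60  {3,4,5,6,7,8}:60
  |U|=7: {0,1,2,4,6,7,8}:105  {0,2,3,4,5,6,8}:35  {0,2,4,5,6,7,8}:105  {1,2,4,5,6,7,8}:210  {1,3,4,5,6,7,8}:210  {2,3,4,5,6,7,8}:140
  start at 0(b): 560
  start at 1(c): 280
  start at 3(y): 420
sum over floor = 1260

1260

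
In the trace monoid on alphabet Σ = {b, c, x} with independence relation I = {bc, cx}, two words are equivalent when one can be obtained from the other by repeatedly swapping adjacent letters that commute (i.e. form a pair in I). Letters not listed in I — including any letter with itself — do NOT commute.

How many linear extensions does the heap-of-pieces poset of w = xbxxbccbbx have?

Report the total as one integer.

45

0(x) covers ∅
1(b) covers 0:x
2(x) covers 1:b
3(x) covers 2:x
4(b) covers 3:x
5(c) covers ∅
6(c) covers 5:c
7(b) covers 4:b
8(b) covers 7:b
9(x) covers 8:b
floor of heap: 0:x, 5:c
completions by unplaced set U, small U first (add the entries for U minus each lowest piece of U):
  |U|=1: {6}:1  {9}:1
  |U|=2: {5,6}:1  {6,9}:2  {8,9}:1
  |U|=3: {5,6,9}:3  {6,8,9}:3  {7,8,9}:1
  |U|=4: {4,7,8,9}:1  {5,6,8,9}:6  {6,7,8,9}:4
  |U|=5: {3,4,7,8,9}:1  {4,6,7,8,9}:5  {5,6,7,8,9}:10
  |U|=6: {2,3,4,7,8,9}:1  {3,4,6,7,8,9}:6  {4,5,6,7,8,9}:15
  |U|=7: {1,2,3,4,7,8,9}:1  {2,3,4,6,7,8,9}:7  {3,4,5,6,7,8,9}:21
  |U|=8: {0,1,2,3,4,7,8,9}:1  {1,2,3,4,6,7,8,9}:8  {2,3,4,5,6,7,8,9}:28
  start at 0(x): 36
  start at 5(c): 9
sum over floor = 45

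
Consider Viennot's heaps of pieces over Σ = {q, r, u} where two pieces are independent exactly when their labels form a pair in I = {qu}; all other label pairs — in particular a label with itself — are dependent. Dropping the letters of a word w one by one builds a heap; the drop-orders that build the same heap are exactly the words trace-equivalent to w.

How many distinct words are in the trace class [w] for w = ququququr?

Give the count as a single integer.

0(q) covers ∅
1(u) covers ∅
2(q) covers 0:q
3(u) covers 1:u
4(q) covers 2:q
5(u) covers 3:u
6(q) covers 4:q
7(u) covers 5:u
8(r) covers 6:q, 7:u
floor of heap: 0:q, 1:u
completions by unplaced set U, small U first (add the entries for U minus each lowest piece of U):
  |U|=1: {8}:1
  |U|=2: {6,8}:1  {7,8}:1
  |U|=3: {4,6,8}:1  {5,7,8}:1  {6,7,8}:2
  |U|=4: {2,4,6,8}:1  {3,5,7,8}:1  {4,6,7,8}:3  {5,6,7,8}:3
  |U|=5: {0,2,4,6,8}:1  {1,3,5,7,8}:1  {2,4,6,7,8}:4  {3,5,6,7,8}:4  {4,5,6,7,8}:6
  |U|=6: {0,2,4,6,7,8}:5  {1,3,5,6,7,8}:5  {2,4,5,6,7,8}:10  {3,4,5,6,7,8}:10
  |U|=7: {0,2,4,5,6,7,8}:15  {1,3,4,5,6,7,8}:15  {2,3,4,5,6,7,8}:20
  start at 0(q): 35
  start at 1(u): 35
sum over floor = 70

70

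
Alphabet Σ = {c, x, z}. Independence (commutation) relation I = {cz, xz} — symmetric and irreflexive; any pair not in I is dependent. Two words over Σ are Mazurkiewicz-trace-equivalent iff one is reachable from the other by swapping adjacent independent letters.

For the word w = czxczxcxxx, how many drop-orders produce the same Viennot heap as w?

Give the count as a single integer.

45

drop 0:c onto floor
drop 1:z onto floor
drop 2:x onto {0:c}
drop 3:c onto {2:x}
drop 4:z onto {1:z}
drop 5:x onto {3:c}
drop 6:c onto {5:x}
drop 7:x onto {6:c}
drop 8:x onto {7:x}
drop 9:x onto {8:x}
ground layer = {0:c, 1:z}
drop-orders for the pieces not yet dropped (sum over which currently-grounded one goes next):
  1 to go: {4} 1  {9} 1
  2 to go: {1,4} 1  {4,9} 2  {8,9} 1
  3 to go: {1,4,9} 3  {4,8,9} 3  {7,8,9} 1
  4 to go: {1,4,8,9} 6  {4,7,8,9} 4  {6,7,8,9} 1
  5 to go: {1,4,7,8,9} 10  {4,6,7,8,9} 5  {5,6,7,8,9} 1
  6 to go: {1,4,6,7,8,9} 15  {3,5,6,7,8,9} 1  {4,5,6,7,8,9} 6
  7 to go: {1,4,5,6,7,8,9} 21  {2,3,5,6,7,8,9} 1  {3,4,5,6,7,8,9} 7
  8 to go: {0,2,3,5,6,7,8,9} 1  {1,3,4,5,6,7,8,9} 28  {2,3,4,5,6,7,8,9} 8
  if 0:c drops first: 36 orders
  if 1:z drops first: 9 orders
heap linearizations: 45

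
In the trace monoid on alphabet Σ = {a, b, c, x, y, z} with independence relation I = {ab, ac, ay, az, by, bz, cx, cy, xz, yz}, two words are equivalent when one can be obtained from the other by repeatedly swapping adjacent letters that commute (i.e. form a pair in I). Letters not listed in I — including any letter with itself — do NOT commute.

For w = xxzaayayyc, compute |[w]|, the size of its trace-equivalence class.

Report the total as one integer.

900

0(x) covers ∅
1(x) covers 0:x
2(z) covers ∅
3(a) covers 1:x
4(a) covers 3:a
5(y) covers 1:x
6(a) covers 4:a
7(y) covers 5:y
8(y) covers 7:y
9(c) covers 2:z
floor of heap: 0:x, 2:z
completions by unplaced set U, small U first (add the entries for U minus each lowest piece of U):
  |U|=1: {6}:1  {8}:1  {9}:1
  |U|=2: {2,9}:1  {4,6}:1  {6,8}:2  {6,9}:2  {7,8}:1  {8,9}:2
  |U|=3: {2,6,9}:3  {2,8,9}:3  {3,4,6}:1  {4,6,8}:3  {4,6,9}:3  {5,7,8}:1  {6,7,8}:3  {6,8,9}:6  {7,8,9}:3
  |U|=4: {2,4,6,9}:6  {2,6,8,9}:12  {2,7,8,9}:6  {3,4,6,8}:4  {3,4,6,9}:4  {4,6,7,8}:6  {4,6,8,9}:12  {5,6,7,8}:4  {5,7,8,9}:4  {6,7,8,9}:12
  |U|=5: {2,3,4,6,9}:10  {2,4,6,8,9}:30  {2,5,7,8,9}:10  {2,6,7,8,9}:30  {3,4,6,7,8}:10  {3,4,6,8,9}:20  {4,5,6,7,8}:10  {4,6,7,8,9}:30  {5,6,7,8,9}:20
  |U|=6: {2,3,4,6,8,9}:60  {2,4,6,7,8,9}:90  {2,5,6,7,8,9}:60  {3,4,5,6,7,8}:20  {3,4,6,7,8,9}:60  {4,5,6,7,8,9}:60
  |U|=7: {1,3,4,5,6,7,8}:20  {2,3,4,6,7,8,9}:210  {2,4,5,6,7,8,9}:210  {3,4,5,6,7,8,9}:140
  |U|=8: {0,1,3,4,5,6,7,8}:20  {1,3,4,5,6,7,8,9}:160  {2,3,4,5,6,7,8,9}:560
  start at 0(x): 720
  start at 2(z): 180
sum over floor = 900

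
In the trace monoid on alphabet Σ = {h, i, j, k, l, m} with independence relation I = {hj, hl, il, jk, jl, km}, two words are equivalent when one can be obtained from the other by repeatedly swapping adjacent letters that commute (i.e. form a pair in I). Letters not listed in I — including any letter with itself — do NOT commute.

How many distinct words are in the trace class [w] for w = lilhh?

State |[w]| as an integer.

10

piece 0:l — minimal
piece 1:i — minimal
piece 2:l rests on {0:l}
piece 3:h rests on {1:i}
piece 4:h rests on {3:h}
minimal pieces: {0:l, 1:i}
ways to finish when only these pieces remain (= sum over removing one remaining piece with nothing left below it):
  1 left: {2}→1  {4}→1
  2 left: {0,2}→1  {2,4}→2  {3,4}→1
  3 left: {0,2,4}→3  {1,3,4}→1  {2,3,4}→3
  placing 0:l first → 4 extensions
  placing 1:i first → 6 extensions
total linear extensions = 10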